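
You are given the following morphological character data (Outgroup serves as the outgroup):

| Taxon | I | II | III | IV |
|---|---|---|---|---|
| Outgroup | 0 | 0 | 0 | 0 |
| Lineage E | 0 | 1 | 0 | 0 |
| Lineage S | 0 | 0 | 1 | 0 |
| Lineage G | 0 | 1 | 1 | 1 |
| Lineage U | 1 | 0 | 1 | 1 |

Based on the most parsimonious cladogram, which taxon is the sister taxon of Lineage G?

The outgroup has state '0' for every character, so '1' is the derived state throughout.
I: derived state '1' in Lineage U only — an autapomorphy, so it tells us nothing about relationships among taxa.
II (state '1') occurs in Lineage E and Lineage G but conflicts with the nesting implied by the other characters — most parsimoniously interpreted as homoplasy.
III (derived state '1') is shared by Lineage G, Lineage S, and Lineage U — a synapomorphy uniting that clade.
IV (derived state '1') is shared by Lineage G and Lineage U — a synapomorphy uniting that clade.
Most parsimonious ingroup topology: (Lineage E,(Lineage S,(Lineage G,Lineage U))).
Lineage G and Lineage U form a cherry on this tree, so they are sister taxa.

Lineage U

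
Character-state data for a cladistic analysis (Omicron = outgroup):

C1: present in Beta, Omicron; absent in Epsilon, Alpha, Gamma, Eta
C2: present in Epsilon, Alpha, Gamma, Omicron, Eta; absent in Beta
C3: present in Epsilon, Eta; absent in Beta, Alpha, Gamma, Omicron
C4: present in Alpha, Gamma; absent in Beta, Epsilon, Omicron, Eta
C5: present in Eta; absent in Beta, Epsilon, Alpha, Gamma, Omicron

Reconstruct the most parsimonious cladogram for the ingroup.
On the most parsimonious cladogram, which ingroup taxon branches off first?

Character polarity is set by the outgroup: the derived state is whichever differs from the outgroup's state, so for C1, C2 the derived state is 'absent', and for the remaining characters it is 'present'.
C1 (derived state 'absent') is shared by Alpha, Epsilon, Eta, and Gamma — a synapomorphy uniting that clade.
C2: derived state 'absent' in Beta only — an autapomorphy, so it tells us nothing about relationships among taxa.
C3: derived state 'present' in Epsilon and Eta only — synapomorphy for {Epsilon, Eta}.
Only Alpha and Gamma show the derived state 'present' for C4, supporting them as a clade.
C5: derived state 'present' in Eta only — an autapomorphy, so it tells us nothing about relationships among taxa.
Most parsimonious ingroup topology: (((Eta,Epsilon),(Gamma,Alpha)),Beta).
Beta is sister to the clade containing all other ingroup taxa, so it is the earliest-diverging (most basal) ingroup lineage.

Beta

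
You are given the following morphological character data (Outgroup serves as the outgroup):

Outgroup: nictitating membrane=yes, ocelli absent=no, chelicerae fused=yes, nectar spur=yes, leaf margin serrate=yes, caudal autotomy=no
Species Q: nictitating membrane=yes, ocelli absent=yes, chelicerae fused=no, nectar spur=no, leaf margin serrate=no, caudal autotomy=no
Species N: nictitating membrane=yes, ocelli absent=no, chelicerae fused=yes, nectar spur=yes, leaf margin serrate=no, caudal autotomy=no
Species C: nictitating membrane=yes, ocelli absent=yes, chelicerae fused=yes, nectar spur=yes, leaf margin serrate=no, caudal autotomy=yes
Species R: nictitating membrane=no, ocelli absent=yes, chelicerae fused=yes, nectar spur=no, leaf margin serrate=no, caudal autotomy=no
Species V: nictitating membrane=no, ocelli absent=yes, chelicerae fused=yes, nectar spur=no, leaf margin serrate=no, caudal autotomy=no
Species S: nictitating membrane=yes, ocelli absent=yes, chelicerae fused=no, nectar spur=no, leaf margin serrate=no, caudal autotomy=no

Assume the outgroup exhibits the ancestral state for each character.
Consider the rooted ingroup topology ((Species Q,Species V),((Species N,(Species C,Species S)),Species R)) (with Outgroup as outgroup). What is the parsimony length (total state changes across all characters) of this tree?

Map each character onto ((Species Q,Species V),((Species N,(Species C,Species S)),Species R)) (rooted by Outgroup) and count the minimum state changes it requires (Fitch parsimony):
nictitating membrane: 2; ocelli absent: 2; chelicerae fused: 2; nectar spur: 3; leaf margin serrate: 1; caudal autotomy: 1.
Total tree length = 11.

11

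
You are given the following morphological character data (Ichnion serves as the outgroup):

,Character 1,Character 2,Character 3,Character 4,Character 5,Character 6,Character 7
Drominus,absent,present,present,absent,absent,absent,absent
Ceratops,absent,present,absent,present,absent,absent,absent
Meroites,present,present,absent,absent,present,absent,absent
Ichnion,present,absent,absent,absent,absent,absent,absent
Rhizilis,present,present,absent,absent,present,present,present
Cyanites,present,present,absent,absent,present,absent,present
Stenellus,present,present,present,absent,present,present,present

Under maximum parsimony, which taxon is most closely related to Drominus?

Character polarity is set by the outgroup: the derived state is whichever differs from the outgroup's state, so for Character 1 the derived state is 'absent', and for the remaining characters it is 'present'.
Only Ceratops and Drominus show the derived state 'absent' for Character 1, supporting them as a clade.
All ingroup taxa share the derived state 'present' for Character 2; it defines the ingroup but does not resolve relationships within it.
Character 3 (state 'present') occurs in Drominus and Stenellus but conflicts with the nesting implied by the other characters — most parsimoniously interpreted as homoplasy.
Character 4: derived state 'present' in Ceratops only — an autapomorphy, so it tells us nothing about relationships among taxa.
Character 5 (derived state 'present') is shared by Cyanites, Meroites, Rhizilis, and Stenellus — a synapomorphy uniting that clade.
Character 6 (derived state 'present') is shared by Rhizilis and Stenellus — a synapomorphy uniting that clade.
Character 7 (derived state 'present') is shared by Cyanites, Rhizilis, and Stenellus — a synapomorphy uniting that clade.
Most parsimonious ingroup topology: ((Drominus,Ceratops),(((Rhizilis,Stenellus),Cyanites),Meroites)).
Drominus and Ceratops form a cherry on this tree, so they are sister taxa.

Ceratops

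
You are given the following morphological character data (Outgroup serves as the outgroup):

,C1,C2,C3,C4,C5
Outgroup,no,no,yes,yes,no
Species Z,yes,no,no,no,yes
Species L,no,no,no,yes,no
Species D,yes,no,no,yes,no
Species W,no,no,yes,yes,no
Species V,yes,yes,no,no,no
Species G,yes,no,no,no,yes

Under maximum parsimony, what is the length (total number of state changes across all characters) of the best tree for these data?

Character polarity is set by the outgroup: the derived state is whichever differs from the outgroup's state, so for C3, C4 the derived state is 'no', and for the remaining characters it is 'yes'.
C1 (derived state 'yes') is shared by Species D, Species G, Species V, and Species Z — a synapomorphy uniting that clade.
C2 (derived state 'yes') is unique to Species V (autapomorphy; uninformative for grouping).
C3: derived state 'no' in Species D, Species G, Species L, Species V, and Species Z only — synapomorphy for {Species D, Species G, Species L, Species V, Species Z}.
C4: derived state 'no' in Species G, Species V, and Species Z only — synapomorphy for {Species G, Species V, Species Z}.
C5: derived state 'yes' in Species G and Species Z only — synapomorphy for {Species G, Species Z}.
Most parsimonious ingroup topology: (((((Species Z,Species G),Species V),Species D),Species L),Species W).
Changes per character on this tree: C1: 1; C2: 1; C3: 1; C4: 1; C5: 1.
Total = 5.

5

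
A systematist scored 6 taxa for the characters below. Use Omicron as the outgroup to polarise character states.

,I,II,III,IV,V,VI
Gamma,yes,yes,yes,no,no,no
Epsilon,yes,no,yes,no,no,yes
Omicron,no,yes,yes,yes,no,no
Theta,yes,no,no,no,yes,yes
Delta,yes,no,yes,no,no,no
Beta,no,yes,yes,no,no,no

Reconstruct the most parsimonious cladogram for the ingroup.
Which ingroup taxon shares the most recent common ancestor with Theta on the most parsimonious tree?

Epsilon

Character polarity is set by the outgroup: the derived state is whichever differs from the outgroup's state, so for II, III, IV the derived state is 'no', and for the remaining characters it is 'yes'.
I (derived state 'yes') is shared by Delta, Epsilon, Gamma, and Theta — a synapomorphy uniting that clade.
II: derived state 'no' in Delta, Epsilon, and Theta only — synapomorphy for {Delta, Epsilon, Theta}.
III: derived state 'no' in Theta only — an autapomorphy, so it tells us nothing about relationships among taxa.
IV (derived state 'no') is shared by all ingroup taxa — unites the whole ingroup.
V (derived state 'yes') is unique to Theta (autapomorphy; uninformative for grouping).
VI: derived state 'yes' in Epsilon and Theta only — synapomorphy for {Epsilon, Theta}.
Most parsimonious ingroup topology: ((Gamma,((Epsilon,Theta),Delta)),Beta).
Theta and Epsilon form a cherry on this tree, so they are sister taxa.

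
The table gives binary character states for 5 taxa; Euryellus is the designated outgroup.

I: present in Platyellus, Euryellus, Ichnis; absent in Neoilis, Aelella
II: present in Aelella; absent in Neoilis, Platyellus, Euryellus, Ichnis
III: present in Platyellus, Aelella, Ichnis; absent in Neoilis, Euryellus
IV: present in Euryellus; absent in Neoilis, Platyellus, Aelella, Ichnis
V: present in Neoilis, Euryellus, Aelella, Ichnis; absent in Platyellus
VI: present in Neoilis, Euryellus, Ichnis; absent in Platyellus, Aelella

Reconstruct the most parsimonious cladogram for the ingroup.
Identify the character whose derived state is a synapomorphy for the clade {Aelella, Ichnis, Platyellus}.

III

Character polarity is set by the outgroup: the derived state is whichever differs from the outgroup's state, so for I, IV, V, VI the derived state is 'absent', and for the remaining characters it is 'present'.
I (state 'absent') occurs in Aelella and Neoilis but conflicts with the nesting implied by the other characters — most parsimoniously interpreted as homoplasy.
II: derived state 'present' in Aelella only — an autapomorphy, so it tells us nothing about relationships among taxa.
III: derived state 'present' in Aelella, Ichnis, and Platyellus only — synapomorphy for {Aelella, Ichnis, Platyellus}.
All ingroup taxa share the derived state 'absent' for IV; it defines the ingroup but does not resolve relationships within it.
V: derived state 'absent' in Platyellus only — an autapomorphy, so it tells us nothing about relationships among taxa.
Only Aelella and Platyellus show the derived state 'absent' for VI, supporting them as a clade.
Most parsimonious ingroup topology: (((Platyellus,Aelella),Ichnis),Neoilis).
The clade {Aelella, Ichnis, Platyellus} is supported by III: its derived state 'present' occurs in exactly those taxa and in no other taxon (including the outgroup).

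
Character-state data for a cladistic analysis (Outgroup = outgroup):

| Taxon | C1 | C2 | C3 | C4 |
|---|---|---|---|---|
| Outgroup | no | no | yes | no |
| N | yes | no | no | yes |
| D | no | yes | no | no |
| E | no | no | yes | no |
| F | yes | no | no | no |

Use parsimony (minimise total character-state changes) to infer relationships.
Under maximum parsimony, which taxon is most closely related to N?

Character polarity is set by the outgroup: the derived state is whichever differs from the outgroup's state, so for C3 the derived state is 'no', and for the remaining characters it is 'yes'.
C1 (derived state 'yes') is shared by F and N — a synapomorphy uniting that clade.
C2: derived state 'yes' in D only — an autapomorphy, so it tells us nothing about relationships among taxa.
Only D, F, and N show the derived state 'no' for C3, supporting them as a clade.
C4: derived state 'yes' in N only — an autapomorphy, so it tells us nothing about relationships among taxa.
Most parsimonious ingroup topology: (((N,F),D),E).
N and F form a cherry on this tree, so they are sister taxa.

F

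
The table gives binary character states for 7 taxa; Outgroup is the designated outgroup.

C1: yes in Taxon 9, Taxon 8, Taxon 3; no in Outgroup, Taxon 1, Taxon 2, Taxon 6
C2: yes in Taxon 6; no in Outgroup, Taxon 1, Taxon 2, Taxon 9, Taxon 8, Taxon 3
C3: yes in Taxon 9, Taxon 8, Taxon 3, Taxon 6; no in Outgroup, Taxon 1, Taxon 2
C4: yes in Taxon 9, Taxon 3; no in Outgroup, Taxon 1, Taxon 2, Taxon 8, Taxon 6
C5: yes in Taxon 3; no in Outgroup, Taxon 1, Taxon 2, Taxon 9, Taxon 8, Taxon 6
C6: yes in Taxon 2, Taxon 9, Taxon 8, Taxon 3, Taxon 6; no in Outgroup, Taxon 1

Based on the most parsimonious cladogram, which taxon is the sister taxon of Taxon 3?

The outgroup has state 'no' for every character, so 'yes' is the derived state throughout.
C1: derived state 'yes' in Taxon 3, Taxon 8, and Taxon 9 only — synapomorphy for {Taxon 3, Taxon 8, Taxon 9}.
C2: derived state 'yes' in Taxon 6 only — an autapomorphy, so it tells us nothing about relationships among taxa.
C3 (derived state 'yes') is shared by Taxon 3, Taxon 6, Taxon 8, and Taxon 9 — a synapomorphy uniting that clade.
C4 (derived state 'yes') is shared by Taxon 3 and Taxon 9 — a synapomorphy uniting that clade.
C5 (derived state 'yes') is unique to Taxon 3 (autapomorphy; uninformative for grouping).
C6 (derived state 'yes') is shared by Taxon 2, Taxon 3, Taxon 6, Taxon 8, and Taxon 9 — a synapomorphy uniting that clade.
Most parsimonious ingroup topology: (Taxon 1,(Taxon 2,(((Taxon 9,Taxon 3),Taxon 8),Taxon 6))).
Taxon 3 and Taxon 9 form a cherry on this tree, so they are sister taxa.

Taxon 9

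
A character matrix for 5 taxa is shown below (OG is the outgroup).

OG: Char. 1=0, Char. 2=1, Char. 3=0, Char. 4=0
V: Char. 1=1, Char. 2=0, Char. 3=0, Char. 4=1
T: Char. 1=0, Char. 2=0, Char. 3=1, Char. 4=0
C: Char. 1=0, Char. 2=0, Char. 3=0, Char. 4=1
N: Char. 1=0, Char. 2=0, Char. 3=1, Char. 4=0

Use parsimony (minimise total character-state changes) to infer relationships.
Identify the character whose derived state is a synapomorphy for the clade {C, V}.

Character polarity is set by the outgroup: the derived state is whichever differs from the outgroup's state, so for Char. 2 the derived state is '0', and for the remaining characters it is '1'.
Char. 1 (derived state '1') is unique to V (autapomorphy; uninformative for grouping).
Char. 2 (derived state '0') is shared by all ingroup taxa — unites the whole ingroup.
Char. 3: derived state '1' in N and T only — synapomorphy for {N, T}.
Char. 4: derived state '1' in C and V only — synapomorphy for {C, V}.
Most parsimonious ingroup topology: ((V,C),(T,N)).
The clade {C, V} is supported by Char. 4: its derived state '1' occurs in exactly those taxa and in no other taxon (including the outgroup).

Char. 4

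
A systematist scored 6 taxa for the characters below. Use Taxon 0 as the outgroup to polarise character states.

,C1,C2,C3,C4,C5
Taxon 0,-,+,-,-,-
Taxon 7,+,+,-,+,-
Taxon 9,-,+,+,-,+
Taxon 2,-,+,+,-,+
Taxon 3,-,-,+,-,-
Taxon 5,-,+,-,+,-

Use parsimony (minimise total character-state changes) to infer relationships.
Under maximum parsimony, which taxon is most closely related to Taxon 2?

Character polarity is set by the outgroup: the derived state is whichever differs from the outgroup's state, so for C2 the derived state is '-', and for the remaining characters it is '+'.
C1 (derived state '+') is unique to Taxon 7 (autapomorphy; uninformative for grouping).
C2 (derived state '-') is unique to Taxon 3 (autapomorphy; uninformative for grouping).
C3 (derived state '+') is shared by Taxon 2, Taxon 3, and Taxon 9 — a synapomorphy uniting that clade.
C4 (derived state '+') is shared by Taxon 5 and Taxon 7 — a synapomorphy uniting that clade.
Only Taxon 2 and Taxon 9 show the derived state '+' for C5, supporting them as a clade.
Most parsimonious ingroup topology: ((Taxon 7,Taxon 5),((Taxon 9,Taxon 2),Taxon 3)).
Taxon 2 and Taxon 9 form a cherry on this tree, so they are sister taxa.

Taxon 9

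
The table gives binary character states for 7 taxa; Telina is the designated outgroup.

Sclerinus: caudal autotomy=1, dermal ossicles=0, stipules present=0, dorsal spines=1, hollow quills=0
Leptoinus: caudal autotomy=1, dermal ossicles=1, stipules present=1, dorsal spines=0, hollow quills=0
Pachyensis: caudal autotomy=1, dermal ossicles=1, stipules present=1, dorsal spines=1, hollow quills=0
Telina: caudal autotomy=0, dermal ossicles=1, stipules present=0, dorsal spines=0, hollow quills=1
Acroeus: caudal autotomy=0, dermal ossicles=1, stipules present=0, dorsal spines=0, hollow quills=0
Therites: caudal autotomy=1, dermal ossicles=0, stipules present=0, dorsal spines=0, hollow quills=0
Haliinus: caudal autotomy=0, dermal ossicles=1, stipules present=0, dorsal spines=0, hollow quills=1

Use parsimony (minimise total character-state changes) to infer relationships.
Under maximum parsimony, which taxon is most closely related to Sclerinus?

Therites

Character polarity is set by the outgroup: the derived state is whichever differs from the outgroup's state, so for dermal ossicles, hollow quills the derived state is '0', and for the remaining characters it is '1'.
caudal autotomy: derived state '1' in Leptoinus, Pachyensis, Sclerinus, and Therites only — synapomorphy for {Leptoinus, Pachyensis, Sclerinus, Therites}.
dermal ossicles: derived state '0' in Sclerinus and Therites only — synapomorphy for {Sclerinus, Therites}.
stipules present (derived state '1') is shared by Leptoinus and Pachyensis — a synapomorphy uniting that clade.
dorsal spines groups Pachyensis and Sclerinus, which is incompatible with the clades supported by the remaining characters; treating it as convergent (homoplasy) costs fewer steps than any alternative tree.
hollow quills: derived state '0' in Acroeus, Leptoinus, Pachyensis, Sclerinus, and Therites only — synapomorphy for {Acroeus, Leptoinus, Pachyensis, Sclerinus, Therites}.
Most parsimonious ingroup topology: ((Acroeus,((Pachyensis,Leptoinus),(Sclerinus,Therites))),Haliinus).
Sclerinus and Therites form a cherry on this tree, so they are sister taxa.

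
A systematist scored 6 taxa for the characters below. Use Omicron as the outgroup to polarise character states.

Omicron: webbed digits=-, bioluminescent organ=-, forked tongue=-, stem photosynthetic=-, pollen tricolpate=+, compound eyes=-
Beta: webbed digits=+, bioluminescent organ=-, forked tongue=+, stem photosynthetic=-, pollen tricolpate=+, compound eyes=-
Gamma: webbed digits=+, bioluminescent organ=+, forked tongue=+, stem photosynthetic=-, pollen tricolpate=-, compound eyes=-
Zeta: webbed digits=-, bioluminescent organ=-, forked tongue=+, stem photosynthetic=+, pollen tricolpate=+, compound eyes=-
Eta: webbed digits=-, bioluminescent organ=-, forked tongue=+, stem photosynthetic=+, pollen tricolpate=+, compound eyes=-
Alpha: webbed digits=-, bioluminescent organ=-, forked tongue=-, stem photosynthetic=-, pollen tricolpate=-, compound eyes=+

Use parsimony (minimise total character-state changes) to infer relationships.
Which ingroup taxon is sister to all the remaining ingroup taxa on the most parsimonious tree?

Character polarity is set by the outgroup: the derived state is whichever differs from the outgroup's state, so for pollen tricolpate the derived state is '-', and for the remaining characters it is '+'.
Only Beta and Gamma show the derived state '+' for webbed digits, supporting them as a clade.
bioluminescent organ: derived state '+' in Gamma only — an autapomorphy, so it tells us nothing about relationships among taxa.
forked tongue (derived state '+') is shared by Beta, Eta, Gamma, and Zeta — a synapomorphy uniting that clade.
Only Eta and Zeta show the derived state '+' for stem photosynthetic, supporting them as a clade.
pollen tricolpate (state '-') occurs in Alpha and Gamma but conflicts with the nesting implied by the other characters — most parsimoniously interpreted as homoplasy.
compound eyes (derived state '+') is unique to Alpha (autapomorphy; uninformative for grouping).
Most parsimonious ingroup topology: (((Beta,Gamma),(Zeta,Eta)),Alpha).
Alpha is sister to the clade containing all other ingroup taxa, so it is the earliest-diverging (most basal) ingroup lineage.

Alpha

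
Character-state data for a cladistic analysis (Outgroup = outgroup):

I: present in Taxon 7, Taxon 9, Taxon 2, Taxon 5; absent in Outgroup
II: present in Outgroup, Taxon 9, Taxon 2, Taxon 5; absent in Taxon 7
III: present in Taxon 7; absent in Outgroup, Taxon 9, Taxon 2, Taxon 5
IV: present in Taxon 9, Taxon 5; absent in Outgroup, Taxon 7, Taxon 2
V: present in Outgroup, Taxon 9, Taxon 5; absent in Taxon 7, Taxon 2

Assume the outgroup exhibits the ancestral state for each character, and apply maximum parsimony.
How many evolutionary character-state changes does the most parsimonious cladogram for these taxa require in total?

5

Character polarity is set by the outgroup: the derived state is whichever differs from the outgroup's state, so for II, V the derived state is 'absent', and for the remaining characters it is 'present'.
All ingroup taxa share the derived state 'present' for I; it defines the ingroup but does not resolve relationships within it.
II: derived state 'absent' in Taxon 7 only — an autapomorphy, so it tells us nothing about relationships among taxa.
III: derived state 'present' in Taxon 7 only — an autapomorphy, so it tells us nothing about relationships among taxa.
IV (derived state 'present') is shared by Taxon 5 and Taxon 9 — a synapomorphy uniting that clade.
V (derived state 'absent') is shared by Taxon 2 and Taxon 7 — a synapomorphy uniting that clade.
Most parsimonious ingroup topology: ((Taxon 5,Taxon 9),(Taxon 2,Taxon 7)).
Changes per character on this tree: I: 1; II: 1; III: 1; IV: 1; V: 1.
Total = 5.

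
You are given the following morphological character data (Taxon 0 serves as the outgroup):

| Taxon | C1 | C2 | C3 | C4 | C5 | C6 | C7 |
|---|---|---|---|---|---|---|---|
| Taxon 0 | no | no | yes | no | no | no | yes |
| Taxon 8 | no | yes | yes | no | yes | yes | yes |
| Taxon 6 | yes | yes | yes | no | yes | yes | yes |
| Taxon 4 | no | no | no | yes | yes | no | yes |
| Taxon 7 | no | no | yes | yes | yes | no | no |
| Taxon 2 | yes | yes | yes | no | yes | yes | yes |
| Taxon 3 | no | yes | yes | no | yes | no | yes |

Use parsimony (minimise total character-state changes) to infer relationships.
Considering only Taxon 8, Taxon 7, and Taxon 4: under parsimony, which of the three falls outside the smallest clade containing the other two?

Taxon 8

Character polarity is set by the outgroup: the derived state is whichever differs from the outgroup's state, so for C3, C7 the derived state is 'no', and for the remaining characters it is 'yes'.
C1 (derived state 'yes') is shared by Taxon 2 and Taxon 6 — a synapomorphy uniting that clade.
Only Taxon 2, Taxon 3, Taxon 6, and Taxon 8 show the derived state 'yes' for C2, supporting them as a clade.
C3: derived state 'no' in Taxon 4 only — an autapomorphy, so it tells us nothing about relationships among taxa.
Only Taxon 4 and Taxon 7 show the derived state 'yes' for C4, supporting them as a clade.
C5 (derived state 'yes') is shared by all ingroup taxa — unites the whole ingroup.
C6: derived state 'yes' in Taxon 2, Taxon 6, and Taxon 8 only — synapomorphy for {Taxon 2, Taxon 6, Taxon 8}.
C7 (derived state 'no') is unique to Taxon 7 (autapomorphy; uninformative for grouping).
Most parsimonious ingroup topology: (((Taxon 8,(Taxon 6,Taxon 2)),Taxon 3),(Taxon 4,Taxon 7)).
Taxon 4 and Taxon 7 share a more recent common ancestor with each other than either does with Taxon 8, so Taxon 8 is the least closely related of the three.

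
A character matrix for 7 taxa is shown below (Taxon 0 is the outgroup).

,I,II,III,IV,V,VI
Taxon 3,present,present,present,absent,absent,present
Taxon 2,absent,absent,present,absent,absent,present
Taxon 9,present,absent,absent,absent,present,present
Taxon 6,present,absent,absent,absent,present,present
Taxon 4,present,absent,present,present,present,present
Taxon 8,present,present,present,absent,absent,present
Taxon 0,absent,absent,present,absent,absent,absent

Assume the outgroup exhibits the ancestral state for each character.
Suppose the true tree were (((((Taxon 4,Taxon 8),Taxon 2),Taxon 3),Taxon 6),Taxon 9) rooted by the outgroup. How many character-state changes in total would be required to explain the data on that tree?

11

Map each character onto (((((Taxon 4,Taxon 8),Taxon 2),Taxon 3),Taxon 6),Taxon 9) (rooted by Taxon 0) and count the minimum state changes it requires (Fitch parsimony):
I: 2; II: 2; III: 2; IV: 1; V: 3; VI: 1.
Total tree length = 11.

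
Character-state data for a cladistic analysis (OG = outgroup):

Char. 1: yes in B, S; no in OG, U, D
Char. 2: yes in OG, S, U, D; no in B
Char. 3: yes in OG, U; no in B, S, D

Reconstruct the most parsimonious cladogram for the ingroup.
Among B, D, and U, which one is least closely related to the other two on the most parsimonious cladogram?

U

Character polarity is set by the outgroup: the derived state is whichever differs from the outgroup's state, so for Char. 2, Char. 3 the derived state is 'no', and for the remaining characters it is 'yes'.
Char. 1 (derived state 'yes') is shared by B and S — a synapomorphy uniting that clade.
Char. 2 (derived state 'no') is unique to B (autapomorphy; uninformative for grouping).
Char. 3: derived state 'no' in B, D, and S only — synapomorphy for {B, D, S}.
Most parsimonious ingroup topology: (((B,S),D),U).
B and D share a more recent common ancestor with each other than either does with U, so U is the least closely related of the three.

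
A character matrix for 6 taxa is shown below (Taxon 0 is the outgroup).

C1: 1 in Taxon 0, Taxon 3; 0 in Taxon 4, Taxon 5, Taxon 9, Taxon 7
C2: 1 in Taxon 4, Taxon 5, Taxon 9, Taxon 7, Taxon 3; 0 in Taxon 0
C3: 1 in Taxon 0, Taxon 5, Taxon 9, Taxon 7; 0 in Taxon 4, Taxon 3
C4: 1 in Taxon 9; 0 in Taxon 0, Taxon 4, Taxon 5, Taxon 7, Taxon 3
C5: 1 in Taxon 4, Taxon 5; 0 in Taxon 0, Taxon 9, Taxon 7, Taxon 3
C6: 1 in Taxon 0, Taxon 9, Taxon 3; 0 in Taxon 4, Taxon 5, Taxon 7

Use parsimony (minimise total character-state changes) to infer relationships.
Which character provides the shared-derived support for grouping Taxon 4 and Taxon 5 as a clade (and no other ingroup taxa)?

Character polarity is set by the outgroup: the derived state is whichever differs from the outgroup's state, so for C1, C3, C6 the derived state is '0', and for the remaining characters it is '1'.
C1 (derived state '0') is shared by Taxon 4, Taxon 5, Taxon 7, and Taxon 9 — a synapomorphy uniting that clade.
C2 (derived state '1') is shared by all ingroup taxa — unites the whole ingroup.
C3 (state '0') occurs in Taxon 3 and Taxon 4 but conflicts with the nesting implied by the other characters — most parsimoniously interpreted as homoplasy.
C4 (derived state '1') is unique to Taxon 9 (autapomorphy; uninformative for grouping).
C5: derived state '1' in Taxon 4 and Taxon 5 only — synapomorphy for {Taxon 4, Taxon 5}.
C6: derived state '0' in Taxon 4, Taxon 5, and Taxon 7 only — synapomorphy for {Taxon 4, Taxon 5, Taxon 7}.
Most parsimonious ingroup topology: ((((Taxon 4,Taxon 5),Taxon 7),Taxon 9),Taxon 3).
The clade {Taxon 4, Taxon 5} is supported by C5: its derived state '1' occurs in exactly those taxa and in no other taxon (including the outgroup).

C5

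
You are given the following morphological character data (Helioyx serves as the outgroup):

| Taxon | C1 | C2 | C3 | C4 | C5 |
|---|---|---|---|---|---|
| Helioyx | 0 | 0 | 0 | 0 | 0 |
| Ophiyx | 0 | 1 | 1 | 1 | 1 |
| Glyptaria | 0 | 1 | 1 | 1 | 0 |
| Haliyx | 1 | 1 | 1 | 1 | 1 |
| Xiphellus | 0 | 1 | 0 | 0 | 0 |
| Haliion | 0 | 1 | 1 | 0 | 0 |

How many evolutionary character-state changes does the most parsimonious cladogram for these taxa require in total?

The outgroup has state '0' for every character, so '1' is the derived state throughout.
C1: derived state '1' in Haliyx only — an autapomorphy, so it tells us nothing about relationships among taxa.
C2 (derived state '1') is shared by all ingroup taxa — unites the whole ingroup.
Only Glyptaria, Haliion, Haliyx, and Ophiyx show the derived state '1' for C3, supporting them as a clade.
C4: derived state '1' in Glyptaria, Haliyx, and Ophiyx only — synapomorphy for {Glyptaria, Haliyx, Ophiyx}.
Only Haliyx and Ophiyx show the derived state '1' for C5, supporting them as a clade.
Most parsimonious ingroup topology: ((((Ophiyx,Haliyx),Glyptaria),Haliion),Xiphellus).
Changes per character on this tree: C1: 1; C2: 1; C3: 1; C4: 1; C5: 1.
Total = 5.

5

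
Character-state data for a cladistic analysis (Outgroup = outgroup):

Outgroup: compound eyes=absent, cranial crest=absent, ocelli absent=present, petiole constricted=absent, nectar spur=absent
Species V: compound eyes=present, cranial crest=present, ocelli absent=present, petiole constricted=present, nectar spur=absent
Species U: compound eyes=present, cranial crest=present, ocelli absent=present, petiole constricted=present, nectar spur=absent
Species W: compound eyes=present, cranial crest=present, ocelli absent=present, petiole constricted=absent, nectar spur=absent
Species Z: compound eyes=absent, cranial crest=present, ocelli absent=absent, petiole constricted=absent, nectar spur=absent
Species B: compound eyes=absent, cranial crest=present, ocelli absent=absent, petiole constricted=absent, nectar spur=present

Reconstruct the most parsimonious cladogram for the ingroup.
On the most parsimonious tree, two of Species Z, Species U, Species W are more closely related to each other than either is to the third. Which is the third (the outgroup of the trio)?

Species Z

Character polarity is set by the outgroup: the derived state is whichever differs from the outgroup's state, so for ocelli absent the derived state is 'absent', and for the remaining characters it is 'present'.
compound eyes: derived state 'present' in Species U, Species V, and Species W only — synapomorphy for {Species U, Species V, Species W}.
cranial crest (derived state 'present') is shared by all ingroup taxa — unites the whole ingroup.
Only Species B and Species Z show the derived state 'absent' for ocelli absent, supporting them as a clade.
petiole constricted: derived state 'present' in Species U and Species V only — synapomorphy for {Species U, Species V}.
nectar spur (derived state 'present') is unique to Species B (autapomorphy; uninformative for grouping).
Most parsimonious ingroup topology: (((Species V,Species U),Species W),(Species Z,Species B)).
Species U and Species W share a more recent common ancestor with each other than either does with Species Z, so Species Z is the least closely related of the three.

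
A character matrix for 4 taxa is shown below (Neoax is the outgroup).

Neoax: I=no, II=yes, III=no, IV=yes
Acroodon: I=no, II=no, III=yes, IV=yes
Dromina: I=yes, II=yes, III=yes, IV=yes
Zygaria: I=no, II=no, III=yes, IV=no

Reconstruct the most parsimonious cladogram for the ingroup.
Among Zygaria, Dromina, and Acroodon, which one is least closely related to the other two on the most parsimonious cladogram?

Dromina

Character polarity is set by the outgroup: the derived state is whichever differs from the outgroup's state, so for II, IV the derived state is 'no', and for the remaining characters it is 'yes'.
I: derived state 'yes' in Dromina only — an autapomorphy, so it tells us nothing about relationships among taxa.
Only Acroodon and Zygaria show the derived state 'no' for II, supporting them as a clade.
III (derived state 'yes') is shared by all ingroup taxa — unites the whole ingroup.
IV (derived state 'no') is unique to Zygaria (autapomorphy; uninformative for grouping).
Most parsimonious ingroup topology: ((Acroodon,Zygaria),Dromina).
Acroodon and Zygaria share a more recent common ancestor with each other than either does with Dromina, so Dromina is the least closely related of the three.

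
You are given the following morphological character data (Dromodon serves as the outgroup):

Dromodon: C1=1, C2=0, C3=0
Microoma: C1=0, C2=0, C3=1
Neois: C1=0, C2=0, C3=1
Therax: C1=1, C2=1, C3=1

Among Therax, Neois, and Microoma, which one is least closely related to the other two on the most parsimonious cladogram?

Character polarity is set by the outgroup: the derived state is whichever differs from the outgroup's state, so for C1 the derived state is '0', and for the remaining characters it is '1'.
C1: derived state '0' in Microoma and Neois only — synapomorphy for {Microoma, Neois}.
C2 (derived state '1') is unique to Therax (autapomorphy; uninformative for grouping).
C3 (derived state '1') is shared by all ingroup taxa — unites the whole ingroup.
Most parsimonious ingroup topology: ((Microoma,Neois),Therax).
Neois and Microoma share a more recent common ancestor with each other than either does with Therax, so Therax is the least closely related of the three.

Therax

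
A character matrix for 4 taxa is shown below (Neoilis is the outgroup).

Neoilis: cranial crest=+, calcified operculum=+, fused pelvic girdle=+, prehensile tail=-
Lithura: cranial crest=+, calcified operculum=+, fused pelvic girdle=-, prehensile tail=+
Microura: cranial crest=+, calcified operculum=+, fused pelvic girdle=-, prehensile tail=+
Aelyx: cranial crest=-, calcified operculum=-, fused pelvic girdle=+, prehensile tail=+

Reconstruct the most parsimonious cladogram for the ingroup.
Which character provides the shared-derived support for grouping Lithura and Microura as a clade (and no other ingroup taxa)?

fused pelvic girdle

Character polarity is set by the outgroup: the derived state is whichever differs from the outgroup's state, so for cranial crest, calcified operculum, fused pelvic girdle the derived state is '-', and for the remaining characters it is '+'.
cranial crest: derived state '-' in Aelyx only — an autapomorphy, so it tells us nothing about relationships among taxa.
calcified operculum: derived state '-' in Aelyx only — an autapomorphy, so it tells us nothing about relationships among taxa.
Only Lithura and Microura show the derived state '-' for fused pelvic girdle, supporting them as a clade.
All ingroup taxa share the derived state '+' for prehensile tail; it defines the ingroup but does not resolve relationships within it.
Most parsimonious ingroup topology: ((Lithura,Microura),Aelyx).
The clade {Lithura, Microura} is supported by fused pelvic girdle: its derived state '-' occurs in exactly those taxa and in no other taxon (including the outgroup).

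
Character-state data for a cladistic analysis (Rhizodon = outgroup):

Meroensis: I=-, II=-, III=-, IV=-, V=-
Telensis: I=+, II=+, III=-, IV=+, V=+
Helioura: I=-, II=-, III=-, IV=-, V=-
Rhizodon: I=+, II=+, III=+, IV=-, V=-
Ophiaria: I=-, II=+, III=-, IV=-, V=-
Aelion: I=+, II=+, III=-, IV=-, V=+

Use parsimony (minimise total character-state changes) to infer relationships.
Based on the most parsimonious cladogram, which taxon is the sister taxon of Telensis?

Aelion

Character polarity is set by the outgroup: the derived state is whichever differs from the outgroup's state, so for I, II, III the derived state is '-', and for the remaining characters it is '+'.
Only Helioura, Meroensis, and Ophiaria show the derived state '-' for I, supporting them as a clade.
Only Helioura and Meroensis show the derived state '-' for II, supporting them as a clade.
All ingroup taxa share the derived state '-' for III; it defines the ingroup but does not resolve relationships within it.
IV: derived state '+' in Telensis only — an autapomorphy, so it tells us nothing about relationships among taxa.
V: derived state '+' in Aelion and Telensis only — synapomorphy for {Aelion, Telensis}.
Most parsimonious ingroup topology: (((Helioura,Meroensis),Ophiaria),(Aelion,Telensis)).
Telensis and Aelion form a cherry on this tree, so they are sister taxa.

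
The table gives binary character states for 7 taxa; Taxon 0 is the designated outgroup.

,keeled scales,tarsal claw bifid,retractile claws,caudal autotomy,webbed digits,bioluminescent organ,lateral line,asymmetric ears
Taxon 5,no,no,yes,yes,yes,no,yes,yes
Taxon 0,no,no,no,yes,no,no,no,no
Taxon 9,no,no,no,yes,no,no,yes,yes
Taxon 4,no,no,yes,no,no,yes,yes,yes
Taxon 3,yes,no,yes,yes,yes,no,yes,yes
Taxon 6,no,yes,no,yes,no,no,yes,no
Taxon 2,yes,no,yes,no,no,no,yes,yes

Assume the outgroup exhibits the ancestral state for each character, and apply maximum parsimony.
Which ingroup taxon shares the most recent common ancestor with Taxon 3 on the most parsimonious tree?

Taxon 5

Character polarity is set by the outgroup: the derived state is whichever differs from the outgroup's state, so for caudal autotomy the derived state is 'no', and for the remaining characters it is 'yes'.
keeled scales groups Taxon 2 and Taxon 3, which is incompatible with the clades supported by the remaining characters; treating it as convergent (homoplasy) costs fewer steps than any alternative tree.
tarsal claw bifid: derived state 'yes' in Taxon 6 only — an autapomorphy, so it tells us nothing about relationships among taxa.
retractile claws: derived state 'yes' in Taxon 2, Taxon 3, Taxon 4, and Taxon 5 only — synapomorphy for {Taxon 2, Taxon 3, Taxon 4, Taxon 5}.
caudal autotomy (derived state 'no') is shared by Taxon 2 and Taxon 4 — a synapomorphy uniting that clade.
Only Taxon 3 and Taxon 5 show the derived state 'yes' for webbed digits, supporting them as a clade.
bioluminescent organ: derived state 'yes' in Taxon 4 only — an autapomorphy, so it tells us nothing about relationships among taxa.
lateral line (derived state 'yes') is shared by all ingroup taxa — unites the whole ingroup.
asymmetric ears (derived state 'yes') is shared by Taxon 2, Taxon 3, Taxon 4, Taxon 5, and Taxon 9 — a synapomorphy uniting that clade.
Most parsimonious ingroup topology: ((((Taxon 4,Taxon 2),(Taxon 3,Taxon 5)),Taxon 9),Taxon 6).
Taxon 3 and Taxon 5 form a cherry on this tree, so they are sister taxa.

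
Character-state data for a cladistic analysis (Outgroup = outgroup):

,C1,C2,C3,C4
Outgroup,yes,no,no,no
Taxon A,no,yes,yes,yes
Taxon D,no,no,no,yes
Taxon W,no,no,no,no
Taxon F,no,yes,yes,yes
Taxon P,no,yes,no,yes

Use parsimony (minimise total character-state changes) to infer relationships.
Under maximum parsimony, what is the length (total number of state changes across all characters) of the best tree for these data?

Character polarity is set by the outgroup: the derived state is whichever differs from the outgroup's state, so for C1 the derived state is 'no', and for the remaining characters it is 'yes'.
All ingroup taxa share the derived state 'no' for C1; it defines the ingroup but does not resolve relationships within it.
Only Taxon A, Taxon F, and Taxon P show the derived state 'yes' for C2, supporting them as a clade.
Only Taxon A and Taxon F show the derived state 'yes' for C3, supporting them as a clade.
Only Taxon A, Taxon D, Taxon F, and Taxon P show the derived state 'yes' for C4, supporting them as a clade.
Most parsimonious ingroup topology: ((((Taxon A,Taxon F),Taxon P),Taxon D),Taxon W).
Changes per character on this tree: C1: 1; C2: 1; C3: 1; C4: 1.
Total = 4.

4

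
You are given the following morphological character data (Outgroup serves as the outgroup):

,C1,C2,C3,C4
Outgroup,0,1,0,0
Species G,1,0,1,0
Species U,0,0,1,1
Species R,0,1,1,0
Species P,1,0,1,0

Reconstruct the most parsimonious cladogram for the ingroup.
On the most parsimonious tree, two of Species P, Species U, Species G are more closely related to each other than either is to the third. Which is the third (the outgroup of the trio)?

Species U

Character polarity is set by the outgroup: the derived state is whichever differs from the outgroup's state, so for C2 the derived state is '0', and for the remaining characters it is '1'.
C1: derived state '1' in Species G and Species P only — synapomorphy for {Species G, Species P}.
Only Species G, Species P, and Species U show the derived state '0' for C2, supporting them as a clade.
C3 (derived state '1') is shared by all ingroup taxa — unites the whole ingroup.
C4 (derived state '1') is unique to Species U (autapomorphy; uninformative for grouping).
Most parsimonious ingroup topology: (((Species G,Species P),Species U),Species R).
Species G and Species P share a more recent common ancestor with each other than either does with Species U, so Species U is the least closely related of the three.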